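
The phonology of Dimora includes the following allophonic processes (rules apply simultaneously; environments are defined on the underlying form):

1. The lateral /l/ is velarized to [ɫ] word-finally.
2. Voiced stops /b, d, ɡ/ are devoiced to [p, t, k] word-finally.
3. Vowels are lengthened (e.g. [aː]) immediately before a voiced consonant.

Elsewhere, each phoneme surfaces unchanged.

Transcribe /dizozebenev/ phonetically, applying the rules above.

[diːzoːzeːbeːneːv]

/d/ — word-initial; rule 2 does not apply here → [d].
/i/ meets the environment for rule 3 (before a voiced consonant) → [iː].
/z/ (between /i/ and /o/) is unaffected → [z].
/o/ — between /z/ and /z/, before a voiced consonant — surfaces as [oː] (rule 3).
/z/ (between /o/ and /e/) is unaffected → [z].
/e/ (between /z/ and /b/) occurs before a voiced consonant → [eː] by rule 3.
/b/ (between /e/ and /e/) fails the environment for rule 2, so it stays [b].
/e/ meets the environment for rule 3 (before a voiced consonant) → [eː].
/n/ (between /e/ and /e/): no rule targets it → [n].
/e/ meets the environment for rule 3 (before a voiced consonant) → [eː].
/v/ — not in any rule's target class → [v].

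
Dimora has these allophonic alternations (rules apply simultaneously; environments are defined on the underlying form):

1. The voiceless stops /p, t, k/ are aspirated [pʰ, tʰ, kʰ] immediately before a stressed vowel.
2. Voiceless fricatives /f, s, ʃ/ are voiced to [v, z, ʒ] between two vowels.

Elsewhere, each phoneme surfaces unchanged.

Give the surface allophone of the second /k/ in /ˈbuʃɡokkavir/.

[k]

/k/ (between /k/ and /a/) fails the environment for rule 1, so it stays [k].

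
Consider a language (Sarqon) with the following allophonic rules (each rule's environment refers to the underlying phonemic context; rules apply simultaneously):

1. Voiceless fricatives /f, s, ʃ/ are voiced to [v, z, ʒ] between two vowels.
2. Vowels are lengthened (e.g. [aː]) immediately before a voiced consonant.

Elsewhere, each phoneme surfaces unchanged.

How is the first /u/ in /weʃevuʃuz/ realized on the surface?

[u]

/u/ (between /v/ and /ʃ/) fails the environment for rule 2, so it stays [u].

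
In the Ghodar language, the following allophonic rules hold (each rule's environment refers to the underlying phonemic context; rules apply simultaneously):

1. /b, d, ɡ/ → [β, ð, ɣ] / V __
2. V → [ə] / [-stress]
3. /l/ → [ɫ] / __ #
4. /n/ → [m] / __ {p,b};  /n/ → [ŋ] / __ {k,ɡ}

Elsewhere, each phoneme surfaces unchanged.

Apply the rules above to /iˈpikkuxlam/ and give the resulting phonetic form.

[əˈpikkəxləm]

Rule 2 applies to /i/ (word-initial: in an unstressed syllable) → [ə].
/i/ (between /p/ and /k/): rule 2 targets it, but not in an unstressed syllable → unchanged [i].
Rule 2 applies to /u/ (between /k/ and /x/: in an unstressed syllable) → [ə].
/l/ (between /x/ and /a/) fails the environment for rule 3, so it stays [l].
/a/ (between /l/ and /m/): in an unstressed syllable, so rule 2 applies → [ə].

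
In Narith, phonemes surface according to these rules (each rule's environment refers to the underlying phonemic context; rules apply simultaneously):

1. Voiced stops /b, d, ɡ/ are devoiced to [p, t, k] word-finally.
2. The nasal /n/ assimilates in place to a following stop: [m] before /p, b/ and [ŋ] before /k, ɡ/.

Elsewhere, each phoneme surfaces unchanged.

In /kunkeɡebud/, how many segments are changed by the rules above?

2

Segments that undergo a rule: /n/ → [ŋ] (rule 2); /d/ → [t] (rule 1).
All other segments surface unchanged.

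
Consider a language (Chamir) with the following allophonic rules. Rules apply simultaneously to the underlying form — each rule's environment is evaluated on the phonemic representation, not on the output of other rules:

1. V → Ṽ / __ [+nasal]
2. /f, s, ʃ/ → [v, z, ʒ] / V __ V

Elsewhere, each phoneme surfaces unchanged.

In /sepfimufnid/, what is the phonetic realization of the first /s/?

/s/ — word-initial; rule 2 does not apply here → [s].

[s]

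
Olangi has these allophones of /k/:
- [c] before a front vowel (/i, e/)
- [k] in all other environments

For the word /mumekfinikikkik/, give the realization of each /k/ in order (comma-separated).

Occurrence 1 (position 5): no conditioning environment matches → elsewhere allophone [k].
Occurrence 2 (position 10): before a front vowel → [c].
Occurrence 3 (position 12): no conditioning environment matches → elsewhere allophone [k].
Occurrence 4 (position 13): before a front vowel → [c].
Occurrence 5 (position 15): no conditioning environment matches → elsewhere allophone [k].

[k], [c], [k], [c], [k]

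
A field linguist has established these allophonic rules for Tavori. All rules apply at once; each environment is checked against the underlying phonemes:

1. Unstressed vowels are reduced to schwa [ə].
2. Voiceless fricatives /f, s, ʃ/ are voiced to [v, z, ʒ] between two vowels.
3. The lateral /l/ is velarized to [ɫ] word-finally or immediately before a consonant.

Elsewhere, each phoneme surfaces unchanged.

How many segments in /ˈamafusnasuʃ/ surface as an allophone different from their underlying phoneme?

Segments that undergo a rule: /a/ → [ə] (rule 1); /f/ → [v] (rule 2); /u/ → [ə] (rule 1); /a/ → [ə] (rule 1); /s/ → [z] (rule 2); /u/ → [ə] (rule 1).
All other segments surface unchanged.

6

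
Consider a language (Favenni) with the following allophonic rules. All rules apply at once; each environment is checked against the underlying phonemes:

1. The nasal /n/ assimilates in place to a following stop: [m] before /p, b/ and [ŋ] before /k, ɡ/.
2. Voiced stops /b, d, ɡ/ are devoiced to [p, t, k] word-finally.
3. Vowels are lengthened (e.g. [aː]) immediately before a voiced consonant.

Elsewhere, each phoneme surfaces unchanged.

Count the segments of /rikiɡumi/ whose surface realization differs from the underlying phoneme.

2

Segments that undergo a rule: /i/ → [iː] (rule 3); /u/ → [uː] (rule 3).
All other segments surface unchanged.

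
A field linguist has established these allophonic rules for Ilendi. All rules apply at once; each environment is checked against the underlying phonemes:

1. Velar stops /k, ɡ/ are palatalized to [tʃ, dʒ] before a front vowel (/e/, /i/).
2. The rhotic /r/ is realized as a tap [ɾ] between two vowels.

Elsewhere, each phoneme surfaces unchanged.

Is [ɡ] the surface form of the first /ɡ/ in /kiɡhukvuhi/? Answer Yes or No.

/ɡ/ (between /i/ and /h/): rule 1 targets it, but not before a front vowel → unchanged [ɡ].
The actual realization is [ɡ], which matches [ɡ].

Yes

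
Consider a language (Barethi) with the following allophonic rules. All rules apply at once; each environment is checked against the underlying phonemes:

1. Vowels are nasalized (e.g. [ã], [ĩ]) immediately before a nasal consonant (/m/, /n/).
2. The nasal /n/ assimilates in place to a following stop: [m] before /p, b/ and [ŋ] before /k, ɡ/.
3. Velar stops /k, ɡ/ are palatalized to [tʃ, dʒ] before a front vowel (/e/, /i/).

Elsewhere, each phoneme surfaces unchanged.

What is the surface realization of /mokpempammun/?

[mokpẽmpãmmũn]

/o/ — between /m/ and /k/; rule 1 does not apply here → [o].
/k/ (between /o/ and /p/) is in the target of rule 3 but the environment (before a front vowel) is not met → [k].
/e/ — between /p/ and /m/, before a nasal consonant — surfaces as [ẽ] (rule 1).
/a/ (between /p/ and /m/): before a nasal consonant, so rule 1 applies → [ã].
/u/ (between /m/ and /n/): before a nasal consonant, so rule 1 applies → [ũ].
/n/ (word-final): rule 2 targets it, but not before a labial or velar stop → unchanged [n].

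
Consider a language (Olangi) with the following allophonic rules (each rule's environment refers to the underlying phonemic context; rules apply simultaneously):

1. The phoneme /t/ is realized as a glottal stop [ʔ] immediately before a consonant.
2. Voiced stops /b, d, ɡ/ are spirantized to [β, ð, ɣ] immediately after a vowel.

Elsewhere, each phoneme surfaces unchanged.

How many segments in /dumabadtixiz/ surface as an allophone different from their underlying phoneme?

2

Segments that undergo a rule: /b/ → [β] (rule 2); /d/ → [ð] (rule 2).
All other segments surface unchanged.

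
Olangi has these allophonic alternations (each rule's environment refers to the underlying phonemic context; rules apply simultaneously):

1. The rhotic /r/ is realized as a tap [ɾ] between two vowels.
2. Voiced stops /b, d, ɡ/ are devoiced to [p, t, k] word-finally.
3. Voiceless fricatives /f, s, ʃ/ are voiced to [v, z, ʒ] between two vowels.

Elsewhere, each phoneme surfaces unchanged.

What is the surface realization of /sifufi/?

/s/ — word-initial; rule 3 does not apply here → [s].
/i/ (between /s/ and /f/) is unaffected → [i].
/f/ meets the environment for rule 3 (between two vowels) → [v].
/u/ stays [u].
/f/ (between /u/ and /i/): between two vowels, so rule 3 applies → [v].
/i/ — not in any rule's target class → [i].

[sivuvi]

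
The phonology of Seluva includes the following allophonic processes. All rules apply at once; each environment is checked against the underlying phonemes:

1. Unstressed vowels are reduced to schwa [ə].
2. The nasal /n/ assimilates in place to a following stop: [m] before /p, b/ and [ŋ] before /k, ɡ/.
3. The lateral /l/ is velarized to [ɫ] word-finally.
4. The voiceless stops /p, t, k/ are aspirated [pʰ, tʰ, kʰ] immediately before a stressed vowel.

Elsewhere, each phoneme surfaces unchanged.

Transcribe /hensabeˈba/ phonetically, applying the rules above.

/e/ (between /h/ and /n/) occurs in an unstressed syllable → [ə] by rule 1.
/n/ (between /e/ and /s/) is in the target of rule 2 but the environment (before a labial or velar stop) is not met → [n].
/a/ (between /s/ and /b/) occurs in an unstressed syllable → [ə] by rule 1.
/e/ (between /b/ and /b/): in an unstressed syllable, so rule 1 applies → [ə].
/a/ (word-final) fails the environment for rule 1, so it stays [a].

[hənsəbəˈba]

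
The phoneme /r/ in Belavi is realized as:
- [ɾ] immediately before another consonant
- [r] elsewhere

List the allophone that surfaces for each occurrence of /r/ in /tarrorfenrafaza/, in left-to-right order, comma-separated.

Occurrence 1 (position 3): immediately before another consonant → [ɾ].
Occurrence 2 (position 4): no conditioning environment matches → elsewhere allophone [r].
Occurrence 3 (position 6): immediately before another consonant → [ɾ].
Occurrence 4 (position 10): no conditioning environment matches → elsewhere allophone [r].

[ɾ], [r], [ɾ], [r]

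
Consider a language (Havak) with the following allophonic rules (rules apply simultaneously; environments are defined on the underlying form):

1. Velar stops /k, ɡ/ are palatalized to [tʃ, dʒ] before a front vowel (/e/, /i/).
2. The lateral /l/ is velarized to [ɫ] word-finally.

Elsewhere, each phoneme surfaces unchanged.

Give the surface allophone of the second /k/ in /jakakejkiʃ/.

[tʃ]

/k/ (between /a/ and /e/) occurs before a front vowel → [tʃ] by rule 1.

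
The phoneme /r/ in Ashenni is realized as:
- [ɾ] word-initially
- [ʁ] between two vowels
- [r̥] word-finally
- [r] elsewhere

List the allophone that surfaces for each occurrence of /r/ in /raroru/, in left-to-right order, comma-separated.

Occurrence 1 (position 1): word-initially → [ɾ].
Occurrence 2 (position 3): between two vowels → [ʁ].
Occurrence 3 (position 5): between two vowels → [ʁ].

[ɾ], [ʁ], [ʁ]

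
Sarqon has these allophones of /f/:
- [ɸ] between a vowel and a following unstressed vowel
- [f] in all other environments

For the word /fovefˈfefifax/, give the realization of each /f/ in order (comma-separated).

Occurrence 1 (position 1): no conditioning environment matches → elsewhere allophone [f].
Occurrence 2 (position 5): no conditioning environment matches → elsewhere allophone [f].
Occurrence 3 (position 6): no conditioning environment matches → elsewhere allophone [f].
Occurrence 4 (position 8): between a vowel and a following unstressed vowel → [ɸ].
Occurrence 5 (position 10): between a vowel and a following unstressed vowel → [ɸ].

[f], [f], [f], [ɸ], [ɸ]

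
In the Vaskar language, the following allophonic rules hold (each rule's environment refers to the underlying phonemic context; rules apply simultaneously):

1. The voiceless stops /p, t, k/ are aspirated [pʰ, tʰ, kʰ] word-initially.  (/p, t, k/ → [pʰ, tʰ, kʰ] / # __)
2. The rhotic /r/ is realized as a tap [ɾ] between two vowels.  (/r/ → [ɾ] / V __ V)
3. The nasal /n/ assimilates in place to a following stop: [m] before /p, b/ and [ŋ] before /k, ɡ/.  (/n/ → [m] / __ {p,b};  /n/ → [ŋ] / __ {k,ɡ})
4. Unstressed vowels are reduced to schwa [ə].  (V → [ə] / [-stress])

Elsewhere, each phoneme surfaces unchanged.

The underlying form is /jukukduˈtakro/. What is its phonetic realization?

/j/ (word-initial): no rule targets it → [j].
/u/ — between /j/ and /k/, in an unstressed syllable — surfaces as [ə] (rule 4).
/k/ (between /u/ and /u/) fails the environment for rule 1, so it stays [k].
Rule 4 applies to /u/ (between /k/ and /k/: in an unstressed syllable) → [ə].
/k/ (between /u/ and /d/) fails the environment for rule 1, so it stays [k].
/d/ (between /k/ and /u/) is unaffected → [d].
/u/ — between /d/ and /t/, in an unstressed syllable — surfaces as [ə] (rule 4).
/t/ (between /u/ and /a/): rule 1 targets it, but not word-initially → unchanged [t].
/a/ (between /t/ and /k/) is in the target of rule 4 but the environment (in an unstressed syllable) is not met → [a].
/k/ (between /a/ and /r/) is in the target of rule 1 but the environment (word-initially) is not met → [k].
/r/ (between /k/ and /o/) is in the target of rule 2 but the environment (between two vowels) is not met → [r].
Rule 4 applies to /o/ (word-final: in an unstressed syllable) → [ə].

[jəkəkdəˈtakrə]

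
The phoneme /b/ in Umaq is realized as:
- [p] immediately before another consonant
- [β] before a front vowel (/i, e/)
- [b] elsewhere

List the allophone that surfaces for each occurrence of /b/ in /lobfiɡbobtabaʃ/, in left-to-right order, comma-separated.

Occurrence 1 (position 3): immediately before another consonant → [p].
Occurrence 2 (position 7): no conditioning environment matches → elsewhere allophone [b].
Occurrence 3 (position 9): immediately before another consonant → [p].
Occurrence 4 (position 12): no conditioning environment matches → elsewhere allophone [b].

[p], [b], [p], [b]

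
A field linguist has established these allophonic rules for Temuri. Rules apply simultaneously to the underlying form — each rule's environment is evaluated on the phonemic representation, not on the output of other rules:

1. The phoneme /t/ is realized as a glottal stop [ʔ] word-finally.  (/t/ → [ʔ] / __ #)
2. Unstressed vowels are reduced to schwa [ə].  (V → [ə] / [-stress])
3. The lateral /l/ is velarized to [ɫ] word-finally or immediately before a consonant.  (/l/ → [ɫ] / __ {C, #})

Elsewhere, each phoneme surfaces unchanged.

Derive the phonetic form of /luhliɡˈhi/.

[ləhləɡˈhi]

/l/ (word-initial) fails the environment for rule 3, so it stays [l].
/u/ (between /l/ and /h/) occurs in an unstressed syllable → [ə] by rule 2.
/h/ — not in any rule's target class → [h].
/l/ — between /h/ and /i/; rule 3 does not apply here → [l].
/i/ (between /l/ and /ɡ/) occurs in an unstressed syllable → [ə] by rule 2.
/ɡ/ stays [ɡ].
/h/ (between /ɡ/ and /i/): no rule targets it → [h].
/i/ (word-final) fails the environment for rule 2, so it stays [i].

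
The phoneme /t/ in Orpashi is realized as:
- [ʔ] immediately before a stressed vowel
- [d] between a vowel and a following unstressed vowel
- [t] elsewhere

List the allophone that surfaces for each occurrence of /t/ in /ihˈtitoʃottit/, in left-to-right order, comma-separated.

Occurrence 1 (position 3): immediately before a stressed vowel → [ʔ].
Occurrence 2 (position 5): between a vowel and a following unstressed vowel → [d].
Occurrence 3 (position 9): no conditioning environment matches → elsewhere allophone [t].
Occurrence 4 (position 10): no conditioning environment matches → elsewhere allophone [t].
Occurrence 5 (position 12): no conditioning environment matches → elsewhere allophone [t].

[ʔ], [d], [t], [t], [t]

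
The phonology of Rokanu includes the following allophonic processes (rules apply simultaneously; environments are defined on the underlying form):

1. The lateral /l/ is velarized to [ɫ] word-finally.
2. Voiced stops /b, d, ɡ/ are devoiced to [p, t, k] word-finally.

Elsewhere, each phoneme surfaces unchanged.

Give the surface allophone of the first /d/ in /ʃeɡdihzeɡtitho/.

/d/ (between /ɡ/ and /i/): rule 2 targets it, but not word-finally → unchanged [d].

[d]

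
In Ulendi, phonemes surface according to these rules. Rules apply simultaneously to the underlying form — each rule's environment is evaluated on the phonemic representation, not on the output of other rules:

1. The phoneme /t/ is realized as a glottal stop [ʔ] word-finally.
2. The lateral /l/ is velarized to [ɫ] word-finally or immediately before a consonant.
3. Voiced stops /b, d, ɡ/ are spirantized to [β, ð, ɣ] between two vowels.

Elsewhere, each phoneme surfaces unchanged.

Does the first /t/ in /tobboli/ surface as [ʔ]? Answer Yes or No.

No

/t/ (word-initial) fails the environment for rule 1, so it stays [t].
The actual realization is [t], not [ʔ].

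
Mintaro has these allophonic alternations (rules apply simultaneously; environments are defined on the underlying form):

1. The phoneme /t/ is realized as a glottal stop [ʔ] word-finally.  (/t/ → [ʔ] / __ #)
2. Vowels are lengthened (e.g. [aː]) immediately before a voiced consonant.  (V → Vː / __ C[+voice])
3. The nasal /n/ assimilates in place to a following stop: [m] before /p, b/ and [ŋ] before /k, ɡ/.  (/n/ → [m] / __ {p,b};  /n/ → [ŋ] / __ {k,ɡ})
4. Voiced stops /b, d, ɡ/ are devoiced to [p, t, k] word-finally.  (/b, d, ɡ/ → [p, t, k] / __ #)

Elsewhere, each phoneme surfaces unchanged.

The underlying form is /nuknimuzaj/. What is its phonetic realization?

/n/ (word-initial): rule 3 targets it, but not before a labial or velar stop → unchanged [n].
/u/ (between /n/ and /k/): rule 2 targets it, but not before a voiced consonant → unchanged [u].
/k/ — not in any rule's target class → [k].
/n/ (between /k/ and /i/): rule 3 targets it, but not before a labial or velar stop → unchanged [n].
/i/ meets the environment for rule 2 (before a voiced consonant) → [iː].
/m/ (between /i/ and /u/) is unaffected → [m].
/u/ — between /m/ and /z/, before a voiced consonant — surfaces as [uː] (rule 2).
/z/ — not in any rule's target class → [z].
Rule 2 applies to /a/ (between /z/ and /j/: before a voiced consonant) → [aː].
/j/ — not in any rule's target class → [j].

[nukniːmuːzaːj]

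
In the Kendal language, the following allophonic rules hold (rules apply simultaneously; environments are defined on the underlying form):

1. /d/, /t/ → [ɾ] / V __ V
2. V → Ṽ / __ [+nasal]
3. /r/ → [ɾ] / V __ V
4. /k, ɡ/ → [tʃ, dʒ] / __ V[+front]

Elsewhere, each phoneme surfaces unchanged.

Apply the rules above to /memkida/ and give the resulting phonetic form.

[mẽmtʃiɾa]

/m/ (word-initial) is unaffected → [m].
/e/ (between /m/ and /m/): before a nasal consonant, so rule 2 applies → [ẽ].
/m/ (between /e/ and /k/): no rule targets it → [m].
/k/ (between /m/ and /i/): before a front vowel, so rule 4 applies → [tʃ].
/i/ — between /k/ and /d/; rule 2 does not apply here → [i].
/d/ (between /i/ and /a/) occurs between two vowels → [ɾ] by rule 1.
/a/ (word-final) is in the target of rule 2 but the environment (before a nasal consonant) is not met → [a].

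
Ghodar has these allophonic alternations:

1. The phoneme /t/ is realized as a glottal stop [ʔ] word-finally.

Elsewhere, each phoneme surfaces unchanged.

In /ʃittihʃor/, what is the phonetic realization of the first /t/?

/t/ (between /i/ and /t/): rule 1 targets it, but not word-finally → unchanged [t].

[t]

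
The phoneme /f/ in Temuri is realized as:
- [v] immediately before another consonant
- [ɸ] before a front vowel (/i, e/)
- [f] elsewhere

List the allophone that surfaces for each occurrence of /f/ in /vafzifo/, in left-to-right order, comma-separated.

[v], [f]

Occurrence 1 (position 3): immediately before another consonant → [v].
Occurrence 2 (position 6): no conditioning environment matches → elsewhere allophone [f].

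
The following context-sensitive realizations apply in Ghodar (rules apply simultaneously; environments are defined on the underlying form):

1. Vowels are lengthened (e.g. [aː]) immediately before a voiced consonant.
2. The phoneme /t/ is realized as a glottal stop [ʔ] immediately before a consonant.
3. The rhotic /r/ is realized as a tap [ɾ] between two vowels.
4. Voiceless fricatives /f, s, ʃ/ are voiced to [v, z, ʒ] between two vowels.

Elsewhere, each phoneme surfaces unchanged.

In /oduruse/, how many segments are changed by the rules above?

4

Segments that undergo a rule: /o/ → [oː] (rule 1); /u/ → [uː] (rule 1); /r/ → [ɾ] (rule 3); /s/ → [z] (rule 4).
All other segments surface unchanged.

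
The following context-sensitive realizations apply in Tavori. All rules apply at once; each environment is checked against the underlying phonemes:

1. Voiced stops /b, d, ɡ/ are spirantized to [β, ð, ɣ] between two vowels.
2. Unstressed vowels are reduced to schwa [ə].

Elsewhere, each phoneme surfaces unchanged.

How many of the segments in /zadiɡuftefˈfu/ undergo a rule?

6

Segments that undergo a rule: /a/ → [ə] (rule 2); /d/ → [ð] (rule 1); /i/ → [ə] (rule 2); /ɡ/ → [ɣ] (rule 1); /u/ → [ə] (rule 2); /e/ → [ə] (rule 2).
All other segments surface unchanged.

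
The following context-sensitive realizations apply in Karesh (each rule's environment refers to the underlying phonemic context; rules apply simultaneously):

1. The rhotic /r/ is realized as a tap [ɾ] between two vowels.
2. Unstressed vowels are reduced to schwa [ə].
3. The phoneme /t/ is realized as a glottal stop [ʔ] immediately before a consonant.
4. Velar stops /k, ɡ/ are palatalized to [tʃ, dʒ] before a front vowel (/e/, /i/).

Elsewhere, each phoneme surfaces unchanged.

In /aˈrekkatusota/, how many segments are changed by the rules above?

Segments that undergo a rule: /a/ → [ə] (rule 2); /r/ → [ɾ] (rule 1); /a/ → [ə] (rule 2); /u/ → [ə] (rule 2); /o/ → [ə] (rule 2); /a/ → [ə] (rule 2).
All other segments surface unchanged.

6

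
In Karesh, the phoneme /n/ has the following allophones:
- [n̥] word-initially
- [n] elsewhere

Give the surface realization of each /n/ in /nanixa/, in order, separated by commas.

[n̥], [n]

Occurrence 1 (position 1): word-initially → [n̥].
Occurrence 2 (position 3): no conditioning environment matches → elsewhere allophone [n].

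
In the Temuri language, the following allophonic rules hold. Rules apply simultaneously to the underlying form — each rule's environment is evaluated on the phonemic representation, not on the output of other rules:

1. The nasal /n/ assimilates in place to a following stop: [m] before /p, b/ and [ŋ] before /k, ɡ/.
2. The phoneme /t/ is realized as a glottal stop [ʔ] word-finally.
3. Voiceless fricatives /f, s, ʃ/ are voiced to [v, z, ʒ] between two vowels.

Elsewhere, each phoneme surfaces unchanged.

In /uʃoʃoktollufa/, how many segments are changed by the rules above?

Segments that undergo a rule: /ʃ/ → [ʒ] (rule 3); /ʃ/ → [ʒ] (rule 3); /f/ → [v] (rule 3).
All other segments surface unchanged.

3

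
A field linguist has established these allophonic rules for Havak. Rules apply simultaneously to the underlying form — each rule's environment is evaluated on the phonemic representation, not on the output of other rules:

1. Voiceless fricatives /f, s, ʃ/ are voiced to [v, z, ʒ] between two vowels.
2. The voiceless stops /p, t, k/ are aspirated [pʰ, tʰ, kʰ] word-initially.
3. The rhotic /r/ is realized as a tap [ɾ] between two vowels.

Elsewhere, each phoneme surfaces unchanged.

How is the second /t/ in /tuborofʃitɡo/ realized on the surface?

/t/ (between /i/ and /ɡ/): rule 2 targets it, but not word-initially → unchanged [t].

[t]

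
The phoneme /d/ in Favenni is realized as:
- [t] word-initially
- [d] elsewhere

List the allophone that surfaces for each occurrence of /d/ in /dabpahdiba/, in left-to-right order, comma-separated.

[t], [d]

Occurrence 1 (position 1): word-initially → [t].
Occurrence 2 (position 7): no conditioning environment matches → elsewhere allophone [d].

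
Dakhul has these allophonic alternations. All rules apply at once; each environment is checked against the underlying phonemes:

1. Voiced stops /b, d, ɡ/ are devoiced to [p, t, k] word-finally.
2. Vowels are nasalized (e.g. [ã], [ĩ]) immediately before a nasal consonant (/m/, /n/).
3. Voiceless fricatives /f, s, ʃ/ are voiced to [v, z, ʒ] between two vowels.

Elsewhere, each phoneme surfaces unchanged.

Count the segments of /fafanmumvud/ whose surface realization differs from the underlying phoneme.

Segments that undergo a rule: /f/ → [v] (rule 3); /a/ → [ã] (rule 2); /u/ → [ũ] (rule 2); /d/ → [t] (rule 1).
All other segments surface unchanged.

4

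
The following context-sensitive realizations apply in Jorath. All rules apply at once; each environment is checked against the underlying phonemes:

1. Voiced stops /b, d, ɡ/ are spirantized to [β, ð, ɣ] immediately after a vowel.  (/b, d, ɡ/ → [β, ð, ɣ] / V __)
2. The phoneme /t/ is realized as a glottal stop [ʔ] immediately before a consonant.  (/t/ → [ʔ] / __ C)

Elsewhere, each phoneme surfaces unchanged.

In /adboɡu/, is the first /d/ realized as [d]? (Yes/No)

No

/d/ meets the environment for rule 1 (immediately after a vowel) → [ð].
The actual realization is [ð], not [d].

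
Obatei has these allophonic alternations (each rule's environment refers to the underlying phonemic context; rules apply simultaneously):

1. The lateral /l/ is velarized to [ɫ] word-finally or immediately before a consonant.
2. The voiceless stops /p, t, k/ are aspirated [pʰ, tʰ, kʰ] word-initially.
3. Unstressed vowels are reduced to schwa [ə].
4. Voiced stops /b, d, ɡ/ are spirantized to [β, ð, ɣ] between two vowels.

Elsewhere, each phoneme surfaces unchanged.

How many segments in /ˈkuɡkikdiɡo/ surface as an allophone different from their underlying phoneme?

5

Segments that undergo a rule: /k/ → [kʰ] (rule 2); /i/ → [ə] (rule 3); /i/ → [ə] (rule 3); /ɡ/ → [ɣ] (rule 4); /o/ → [ə] (rule 3).
All other segments surface unchanged.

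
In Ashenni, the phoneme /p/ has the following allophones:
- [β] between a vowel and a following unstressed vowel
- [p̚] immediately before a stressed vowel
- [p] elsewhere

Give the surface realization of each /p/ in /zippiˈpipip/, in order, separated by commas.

Occurrence 1 (position 3): no conditioning environment matches → elsewhere allophone [p].
Occurrence 2 (position 4): no conditioning environment matches → elsewhere allophone [p].
Occurrence 3 (position 6): immediately before a stressed vowel → [p̚].
Occurrence 4 (position 8): between a vowel and a following unstressed vowel → [β].
Occurrence 5 (position 10): no conditioning environment matches → elsewhere allophone [p].

[p], [p], [p̚], [β], [p]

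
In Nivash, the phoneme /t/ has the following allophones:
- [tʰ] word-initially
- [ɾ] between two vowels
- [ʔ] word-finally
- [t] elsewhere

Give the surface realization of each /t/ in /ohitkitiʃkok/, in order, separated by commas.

Occurrence 1 (position 4): no conditioning environment matches → elsewhere allophone [t].
Occurrence 2 (position 7): between two vowels → [ɾ].

[t], [ɾ]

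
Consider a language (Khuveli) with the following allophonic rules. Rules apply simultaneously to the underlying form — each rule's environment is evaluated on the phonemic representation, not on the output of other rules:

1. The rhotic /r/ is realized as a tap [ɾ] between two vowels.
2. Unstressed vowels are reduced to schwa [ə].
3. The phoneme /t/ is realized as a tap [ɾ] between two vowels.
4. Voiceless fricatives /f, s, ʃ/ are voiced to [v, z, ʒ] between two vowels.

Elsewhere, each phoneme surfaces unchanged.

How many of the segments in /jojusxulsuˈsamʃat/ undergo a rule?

6

Segments that undergo a rule: /o/ → [ə] (rule 2); /u/ → [ə] (rule 2); /u/ → [ə] (rule 2); /u/ → [ə] (rule 2); /s/ → [z] (rule 4); /a/ → [ə] (rule 2).
All other segments surface unchanged.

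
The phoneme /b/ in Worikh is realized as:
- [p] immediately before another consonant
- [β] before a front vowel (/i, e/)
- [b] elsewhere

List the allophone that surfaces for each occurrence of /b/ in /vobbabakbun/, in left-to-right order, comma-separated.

Occurrence 1 (position 3): immediately before another consonant → [p].
Occurrence 2 (position 4): no conditioning environment matches → elsewhere allophone [b].
Occurrence 3 (position 6): no conditioning environment matches → elsewhere allophone [b].
Occurrence 4 (position 9): no conditioning environment matches → elsewhere allophone [b].

[p], [b], [b], [b]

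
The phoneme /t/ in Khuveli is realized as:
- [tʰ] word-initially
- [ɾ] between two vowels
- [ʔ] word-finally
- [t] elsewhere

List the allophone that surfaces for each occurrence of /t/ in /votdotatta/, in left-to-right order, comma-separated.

Occurrence 1 (position 3): no conditioning environment matches → elsewhere allophone [t].
Occurrence 2 (position 6): between two vowels → [ɾ].
Occurrence 3 (position 8): no conditioning environment matches → elsewhere allophone [t].
Occurrence 4 (position 9): no conditioning environment matches → elsewhere allophone [t].

[t], [ɾ], [t], [t]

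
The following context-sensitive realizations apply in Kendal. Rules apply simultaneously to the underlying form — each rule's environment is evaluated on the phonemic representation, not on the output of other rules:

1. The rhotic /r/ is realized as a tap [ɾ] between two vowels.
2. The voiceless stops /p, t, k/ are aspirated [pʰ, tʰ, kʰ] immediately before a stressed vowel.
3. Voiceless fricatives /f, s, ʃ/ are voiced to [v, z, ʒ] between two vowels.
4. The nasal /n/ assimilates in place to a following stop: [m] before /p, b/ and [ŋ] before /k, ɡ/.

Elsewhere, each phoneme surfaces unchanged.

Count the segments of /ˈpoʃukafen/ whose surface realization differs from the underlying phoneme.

3

Segments that undergo a rule: /p/ → [pʰ] (rule 2); /ʃ/ → [ʒ] (rule 3); /f/ → [v] (rule 3).
All other segments surface unchanged.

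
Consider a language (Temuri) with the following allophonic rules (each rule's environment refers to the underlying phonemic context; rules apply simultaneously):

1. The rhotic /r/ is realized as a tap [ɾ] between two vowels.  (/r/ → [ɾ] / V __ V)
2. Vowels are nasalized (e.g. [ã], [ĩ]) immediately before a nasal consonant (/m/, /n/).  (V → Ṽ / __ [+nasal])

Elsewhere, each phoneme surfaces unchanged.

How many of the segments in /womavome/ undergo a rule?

Segments that undergo a rule: /o/ → [õ] (rule 2); /o/ → [õ] (rule 2).
All other segments surface unchanged.

2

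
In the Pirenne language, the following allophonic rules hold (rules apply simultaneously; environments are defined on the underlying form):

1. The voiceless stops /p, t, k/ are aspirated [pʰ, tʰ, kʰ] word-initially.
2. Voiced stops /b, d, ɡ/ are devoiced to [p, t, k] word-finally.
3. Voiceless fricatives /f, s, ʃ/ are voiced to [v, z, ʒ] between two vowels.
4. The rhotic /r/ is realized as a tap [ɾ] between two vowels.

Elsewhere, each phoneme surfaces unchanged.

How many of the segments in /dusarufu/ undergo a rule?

3

Segments that undergo a rule: /s/ → [z] (rule 3); /r/ → [ɾ] (rule 4); /f/ → [v] (rule 3).
All other segments surface unchanged.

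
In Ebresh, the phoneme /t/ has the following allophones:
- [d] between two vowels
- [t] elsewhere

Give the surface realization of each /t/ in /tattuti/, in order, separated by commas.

[t], [t], [t], [d]

Occurrence 1 (position 1): no conditioning environment matches → elsewhere allophone [t].
Occurrence 2 (position 3): no conditioning environment matches → elsewhere allophone [t].
Occurrence 3 (position 4): no conditioning environment matches → elsewhere allophone [t].
Occurrence 4 (position 6): between two vowels → [d].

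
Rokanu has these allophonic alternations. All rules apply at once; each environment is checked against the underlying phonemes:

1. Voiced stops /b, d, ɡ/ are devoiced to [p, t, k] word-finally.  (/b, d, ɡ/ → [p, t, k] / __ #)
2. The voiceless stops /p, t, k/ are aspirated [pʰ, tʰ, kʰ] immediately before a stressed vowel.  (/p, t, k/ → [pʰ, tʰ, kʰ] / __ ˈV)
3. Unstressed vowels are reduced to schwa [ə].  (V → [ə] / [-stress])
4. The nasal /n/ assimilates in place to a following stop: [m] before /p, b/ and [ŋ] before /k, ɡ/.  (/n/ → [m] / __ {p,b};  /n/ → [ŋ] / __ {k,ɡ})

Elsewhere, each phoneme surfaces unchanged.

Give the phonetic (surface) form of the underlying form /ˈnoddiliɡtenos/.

/n/ (word-initial) is in the target of rule 4 but the environment (before a labial or velar stop) is not met → [n].
/o/ (between /n/ and /d/): rule 3 targets it, but not in an unstressed syllable → unchanged [o].
/d/ (between /o/ and /d/) fails the environment for rule 1, so it stays [d].
/d/ (between /d/ and /i/) fails the environment for rule 1, so it stays [d].
Rule 3 applies to /i/ (between /d/ and /l/: in an unstressed syllable) → [ə].
Rule 3 applies to /i/ (between /l/ and /ɡ/: in an unstressed syllable) → [ə].
/ɡ/ (between /i/ and /t/) is in the target of rule 1 but the environment (word-finally) is not met → [ɡ].
/t/ — between /ɡ/ and /e/; rule 2 does not apply here → [t].
/e/ (between /t/ and /n/) occurs in an unstressed syllable → [ə] by rule 3.
/n/ (between /e/ and /o/) is in the target of rule 4 but the environment (before a labial or velar stop) is not met → [n].
/o/ (between /n/ and /s/) occurs in an unstressed syllable → [ə] by rule 3.

[ˈnoddələɡtənəs]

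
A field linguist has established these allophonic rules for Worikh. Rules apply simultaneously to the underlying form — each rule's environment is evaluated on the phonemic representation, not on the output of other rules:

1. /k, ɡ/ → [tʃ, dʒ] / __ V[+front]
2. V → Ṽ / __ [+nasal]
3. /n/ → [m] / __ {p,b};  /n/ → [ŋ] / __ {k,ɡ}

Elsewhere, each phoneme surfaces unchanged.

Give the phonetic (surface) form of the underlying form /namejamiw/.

/n/ (word-initial) is in the target of rule 3 but the environment (before a labial or velar stop) is not met → [n].
/a/ — between /n/ and /m/, before a nasal consonant — surfaces as [ã] (rule 2).
/e/ (between /m/ and /j/) is in the target of rule 2 but the environment (before a nasal consonant) is not met → [e].
/a/ meets the environment for rule 2 (before a nasal consonant) → [ã].
/i/ (between /m/ and /w/) is in the target of rule 2 but the environment (before a nasal consonant) is not met → [i].

[nãmejãmiw]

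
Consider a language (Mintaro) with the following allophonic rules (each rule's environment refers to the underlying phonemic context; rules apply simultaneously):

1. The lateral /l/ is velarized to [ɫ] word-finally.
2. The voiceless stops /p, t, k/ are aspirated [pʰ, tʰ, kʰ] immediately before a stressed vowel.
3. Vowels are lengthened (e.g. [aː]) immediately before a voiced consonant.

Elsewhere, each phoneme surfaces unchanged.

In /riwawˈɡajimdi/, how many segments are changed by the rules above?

4

Segments that undergo a rule: /i/ → [iː] (rule 3); /a/ → [aː] (rule 3); /a/ → [aː] (rule 3); /i/ → [iː] (rule 3).
All other segments surface unchanged.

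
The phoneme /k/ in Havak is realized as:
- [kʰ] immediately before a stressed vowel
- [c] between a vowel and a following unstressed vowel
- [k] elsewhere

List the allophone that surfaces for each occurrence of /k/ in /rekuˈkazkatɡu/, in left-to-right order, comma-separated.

Occurrence 1 (position 3): between a vowel and a following unstressed vowel → [c].
Occurrence 2 (position 5): immediately before a stressed vowel → [kʰ].
Occurrence 3 (position 8): no conditioning environment matches → elsewhere allophone [k].

[c], [kʰ], [k]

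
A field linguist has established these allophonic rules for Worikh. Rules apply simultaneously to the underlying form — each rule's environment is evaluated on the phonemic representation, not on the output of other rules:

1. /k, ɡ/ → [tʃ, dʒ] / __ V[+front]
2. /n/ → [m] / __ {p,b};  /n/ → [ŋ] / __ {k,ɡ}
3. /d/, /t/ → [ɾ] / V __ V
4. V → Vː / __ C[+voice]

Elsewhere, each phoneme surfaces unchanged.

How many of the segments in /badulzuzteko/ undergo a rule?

Segments that undergo a rule: /a/ → [aː] (rule 4); /d/ → [ɾ] (rule 3); /u/ → [uː] (rule 4); /u/ → [uː] (rule 4).
All other segments surface unchanged.

4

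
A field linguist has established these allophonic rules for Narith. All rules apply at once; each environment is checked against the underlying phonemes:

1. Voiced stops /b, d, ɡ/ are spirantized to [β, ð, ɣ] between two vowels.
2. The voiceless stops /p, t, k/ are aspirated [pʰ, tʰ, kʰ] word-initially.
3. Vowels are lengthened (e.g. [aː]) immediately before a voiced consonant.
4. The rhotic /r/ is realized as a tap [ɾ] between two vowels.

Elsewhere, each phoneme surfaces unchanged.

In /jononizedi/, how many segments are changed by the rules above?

5

Segments that undergo a rule: /o/ → [oː] (rule 3); /o/ → [oː] (rule 3); /i/ → [iː] (rule 3); /e/ → [eː] (rule 3); /d/ → [ð] (rule 1).
All other segments surface unchanged.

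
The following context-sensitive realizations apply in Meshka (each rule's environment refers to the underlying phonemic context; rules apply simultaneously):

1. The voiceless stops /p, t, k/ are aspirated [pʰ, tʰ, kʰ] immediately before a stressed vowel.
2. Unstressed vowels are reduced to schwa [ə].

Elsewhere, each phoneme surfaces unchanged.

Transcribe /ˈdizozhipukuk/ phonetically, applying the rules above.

/i/ — between /d/ and /z/; rule 2 does not apply here → [i].
/o/ — between /z/ and /z/, in an unstressed syllable — surfaces as [ə] (rule 2).
/i/ (between /h/ and /p/) occurs in an unstressed syllable → [ə] by rule 2.
/p/ (between /i/ and /u/) is in the target of rule 1 but the environment (immediately before a stressed vowel) is not met → [p].
/u/ (between /p/ and /k/): in an unstressed syllable, so rule 2 applies → [ə].
/k/ — between /u/ and /u/; rule 1 does not apply here → [k].
/u/ — between /k/ and /k/, in an unstressed syllable — surfaces as [ə] (rule 2).
/k/ — word-final; rule 1 does not apply here → [k].

[ˈdizəzhəpəkək]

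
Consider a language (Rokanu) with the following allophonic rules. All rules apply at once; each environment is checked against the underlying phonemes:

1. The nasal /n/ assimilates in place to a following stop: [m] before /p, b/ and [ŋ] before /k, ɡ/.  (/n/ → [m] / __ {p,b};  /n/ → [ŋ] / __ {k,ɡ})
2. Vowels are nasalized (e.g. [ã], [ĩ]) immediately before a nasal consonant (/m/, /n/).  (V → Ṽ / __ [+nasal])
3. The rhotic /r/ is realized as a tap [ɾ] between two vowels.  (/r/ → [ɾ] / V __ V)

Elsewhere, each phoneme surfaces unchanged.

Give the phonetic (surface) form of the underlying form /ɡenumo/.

/ɡ/ (word-initial) is unaffected → [ɡ].
/e/ (between /ɡ/ and /n/) occurs before a nasal consonant → [ẽ] by rule 2.
/n/ (between /e/ and /u/) is in the target of rule 1 but the environment (before a labial or velar stop) is not met → [n].
/u/ (between /n/ and /m/): before a nasal consonant, so rule 2 applies → [ũ].
/m/ — not in any rule's target class → [m].
/o/ (word-final) is in the target of rule 2 but the environment (before a nasal consonant) is not met → [o].

[ɡẽnũmo]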